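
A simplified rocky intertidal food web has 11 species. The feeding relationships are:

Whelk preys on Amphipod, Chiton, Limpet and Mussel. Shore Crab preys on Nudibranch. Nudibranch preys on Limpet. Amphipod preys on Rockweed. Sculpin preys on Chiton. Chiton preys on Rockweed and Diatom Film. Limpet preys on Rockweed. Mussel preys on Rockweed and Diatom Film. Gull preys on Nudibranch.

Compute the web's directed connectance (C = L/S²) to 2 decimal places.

C = 0.12

The web has S = 11 species and L = 14 feeding links.
C = L / S² = 14 / 121 = 0.1157 ≈ 0.12.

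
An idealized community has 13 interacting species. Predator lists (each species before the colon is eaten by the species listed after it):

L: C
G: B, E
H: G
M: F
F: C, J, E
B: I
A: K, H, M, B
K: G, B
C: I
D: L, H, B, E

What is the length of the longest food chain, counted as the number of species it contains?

One longest chain: A → M → F → C → I.
It has 5 species and 4 links.

5 species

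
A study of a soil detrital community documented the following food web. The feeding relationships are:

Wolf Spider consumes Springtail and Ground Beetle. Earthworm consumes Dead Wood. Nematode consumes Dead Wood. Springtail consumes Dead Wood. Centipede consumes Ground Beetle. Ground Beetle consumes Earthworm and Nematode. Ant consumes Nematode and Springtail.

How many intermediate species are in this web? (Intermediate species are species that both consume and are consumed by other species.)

Intermediate species (has both prey and predators): Nematode, Springtail, Earthworm, Ground Beetle.
Count: 4.

4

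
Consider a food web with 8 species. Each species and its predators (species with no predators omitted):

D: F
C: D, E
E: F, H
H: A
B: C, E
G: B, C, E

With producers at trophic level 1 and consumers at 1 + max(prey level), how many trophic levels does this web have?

6

Producers (level 1): G.
G → B → C → E → H → A gives A level 6.
No species has a prey at level 6, so no species reaches level 7.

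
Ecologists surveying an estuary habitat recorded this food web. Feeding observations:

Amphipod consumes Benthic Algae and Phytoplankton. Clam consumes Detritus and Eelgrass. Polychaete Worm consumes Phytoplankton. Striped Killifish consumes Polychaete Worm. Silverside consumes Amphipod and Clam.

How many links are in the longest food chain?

2 links

One longest chain: Phytoplankton → Polychaete Worm → Striped Killifish.
It has 3 species and 2 links.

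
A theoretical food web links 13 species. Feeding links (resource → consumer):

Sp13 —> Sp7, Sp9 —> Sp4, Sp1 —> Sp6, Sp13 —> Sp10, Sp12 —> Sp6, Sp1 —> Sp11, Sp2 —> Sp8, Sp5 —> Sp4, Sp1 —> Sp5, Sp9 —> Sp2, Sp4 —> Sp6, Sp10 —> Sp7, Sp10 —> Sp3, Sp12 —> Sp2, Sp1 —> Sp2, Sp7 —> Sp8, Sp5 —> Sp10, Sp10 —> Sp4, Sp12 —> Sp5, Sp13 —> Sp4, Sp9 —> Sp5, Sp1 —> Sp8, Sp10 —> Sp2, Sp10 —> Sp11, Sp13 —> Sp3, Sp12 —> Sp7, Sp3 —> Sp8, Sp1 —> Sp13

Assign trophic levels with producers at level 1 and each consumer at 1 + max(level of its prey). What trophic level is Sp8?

Sp1 is a producer → level 1.
Sp5 eats Sp1 (level 1); other prey at levels: Sp12 1, Sp9 1 → level 2.
Sp10 eats Sp5 (level 2); other prey at levels: Sp13 2 → level 3.
Sp2 eats Sp10 (level 3); other prey at levels: Sp1 1, Sp12 1, Sp9 1 → level 4.
Sp8 eats Sp2 (level 4); other prey at levels: Sp1 1, Sp7 4, Sp3 4 → level 5.

Trophic level 5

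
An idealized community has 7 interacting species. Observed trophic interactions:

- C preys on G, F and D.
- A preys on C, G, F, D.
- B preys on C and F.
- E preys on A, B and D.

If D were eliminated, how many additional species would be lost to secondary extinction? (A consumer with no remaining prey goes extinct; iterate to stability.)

0

Remove D.
Every predator of it retains at least one other prey: C still has F, G; A still has F, G, C; E still has B, A.
No consumer loses all prey, so no secondary extinctions occur.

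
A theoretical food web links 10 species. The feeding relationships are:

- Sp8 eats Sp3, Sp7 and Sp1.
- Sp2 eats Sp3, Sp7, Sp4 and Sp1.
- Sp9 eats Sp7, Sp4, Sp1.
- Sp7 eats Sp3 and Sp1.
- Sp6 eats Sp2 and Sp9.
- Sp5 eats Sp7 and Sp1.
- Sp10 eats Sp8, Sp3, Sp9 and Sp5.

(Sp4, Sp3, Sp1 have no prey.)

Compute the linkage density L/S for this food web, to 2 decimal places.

L/S = 2.00

There are L = 20 links among S = 10 species.
L/S = 20/10 = 2.0000 ≈ 2.00.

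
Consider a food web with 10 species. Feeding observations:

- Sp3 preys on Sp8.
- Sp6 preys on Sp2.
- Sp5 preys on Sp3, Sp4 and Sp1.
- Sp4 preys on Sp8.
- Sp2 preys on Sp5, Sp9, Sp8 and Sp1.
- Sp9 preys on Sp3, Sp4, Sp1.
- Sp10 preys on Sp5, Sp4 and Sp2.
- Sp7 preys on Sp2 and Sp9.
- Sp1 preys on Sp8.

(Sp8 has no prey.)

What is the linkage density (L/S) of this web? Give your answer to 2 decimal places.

L/S = 1.90

There are L = 19 links among S = 10 species.
L/S = 19/10 = 1.9000 ≈ 1.90.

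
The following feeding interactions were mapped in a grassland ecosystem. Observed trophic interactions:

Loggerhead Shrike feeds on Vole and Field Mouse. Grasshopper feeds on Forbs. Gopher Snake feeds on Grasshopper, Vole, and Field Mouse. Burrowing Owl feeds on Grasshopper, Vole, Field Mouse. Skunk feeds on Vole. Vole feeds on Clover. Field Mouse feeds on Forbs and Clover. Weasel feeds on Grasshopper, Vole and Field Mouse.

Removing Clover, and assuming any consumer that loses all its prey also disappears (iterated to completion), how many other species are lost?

Remove Clover.
Round 1: Vole (all prey gone) → extinct.
Round 2: Skunk (all prey gone) → extinct.
No further losses. Total secondary extinctions: 2.

2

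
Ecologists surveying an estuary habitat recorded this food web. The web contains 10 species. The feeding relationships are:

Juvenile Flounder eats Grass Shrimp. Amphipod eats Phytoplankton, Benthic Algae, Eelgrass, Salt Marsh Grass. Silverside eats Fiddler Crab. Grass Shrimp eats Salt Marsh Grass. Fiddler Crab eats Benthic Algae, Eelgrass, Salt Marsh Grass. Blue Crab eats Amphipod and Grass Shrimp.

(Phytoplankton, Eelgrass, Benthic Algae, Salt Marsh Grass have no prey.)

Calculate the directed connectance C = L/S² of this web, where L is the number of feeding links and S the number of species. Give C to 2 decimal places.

The web has S = 10 species and L = 12 feeding links.
C = L / S² = 12 / 100 = 0.1200 ≈ 0.12.

C = 0.12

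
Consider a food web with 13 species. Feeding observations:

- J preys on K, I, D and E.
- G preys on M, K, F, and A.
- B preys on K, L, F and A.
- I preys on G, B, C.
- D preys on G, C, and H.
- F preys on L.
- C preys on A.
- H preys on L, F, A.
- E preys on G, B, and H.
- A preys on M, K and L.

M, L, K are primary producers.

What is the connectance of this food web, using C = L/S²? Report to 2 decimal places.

C = 0.17

The web has S = 13 species and L = 29 feeding links.
C = L / S² = 29 / 169 = 0.1716 ≈ 0.17.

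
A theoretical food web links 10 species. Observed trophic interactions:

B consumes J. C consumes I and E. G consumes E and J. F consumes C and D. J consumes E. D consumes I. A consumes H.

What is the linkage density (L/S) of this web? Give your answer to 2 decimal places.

L/S = 1.00

There are L = 10 links among S = 10 species.
L/S = 10/10 = 1.0000 ≈ 1.00.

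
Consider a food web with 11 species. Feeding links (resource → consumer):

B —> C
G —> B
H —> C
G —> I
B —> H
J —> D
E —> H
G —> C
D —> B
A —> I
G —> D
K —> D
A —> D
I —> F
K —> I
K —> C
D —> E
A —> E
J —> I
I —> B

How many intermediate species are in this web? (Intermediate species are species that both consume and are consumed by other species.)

Intermediate species (has both prey and predators): I, D, E, B, H.
Count: 5.

5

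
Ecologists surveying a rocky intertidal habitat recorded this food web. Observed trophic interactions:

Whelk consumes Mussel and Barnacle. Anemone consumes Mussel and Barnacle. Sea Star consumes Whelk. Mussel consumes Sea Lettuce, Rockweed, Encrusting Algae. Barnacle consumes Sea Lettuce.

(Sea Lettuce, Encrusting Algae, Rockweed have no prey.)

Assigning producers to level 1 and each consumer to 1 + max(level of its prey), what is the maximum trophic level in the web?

Producers (level 1): Sea Lettuce, Encrusting Algae, Rockweed.
Sea Lettuce → Barnacle → Whelk → Sea Star gives Sea Star level 4.
No species has a prey at level 4, so no species reaches level 5.

4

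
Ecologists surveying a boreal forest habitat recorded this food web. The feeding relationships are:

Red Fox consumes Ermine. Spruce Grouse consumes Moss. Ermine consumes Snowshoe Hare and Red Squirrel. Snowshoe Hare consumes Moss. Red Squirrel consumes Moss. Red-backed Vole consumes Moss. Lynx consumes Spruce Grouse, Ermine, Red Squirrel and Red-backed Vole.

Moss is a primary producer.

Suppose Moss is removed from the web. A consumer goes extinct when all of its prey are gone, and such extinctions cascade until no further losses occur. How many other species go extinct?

7

Remove Moss.
Round 1: Red-backed Vole (all prey gone), Spruce Grouse (all prey gone), Snowshoe Hare (all prey gone), Red Squirrel (all prey gone) → extinct.
Round 2: Ermine (all prey gone) → extinct.
Round 3: Red Fox (all prey gone), Lynx (all prey gone) → extinct.
No further losses. Total secondary extinctions: 7.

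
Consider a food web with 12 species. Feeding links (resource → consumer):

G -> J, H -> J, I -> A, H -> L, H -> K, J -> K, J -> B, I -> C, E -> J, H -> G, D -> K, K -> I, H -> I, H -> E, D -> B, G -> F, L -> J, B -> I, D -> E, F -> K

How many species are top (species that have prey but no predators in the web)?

Top species (has prey, but nothing eats it): A, C.
Count: 2.

2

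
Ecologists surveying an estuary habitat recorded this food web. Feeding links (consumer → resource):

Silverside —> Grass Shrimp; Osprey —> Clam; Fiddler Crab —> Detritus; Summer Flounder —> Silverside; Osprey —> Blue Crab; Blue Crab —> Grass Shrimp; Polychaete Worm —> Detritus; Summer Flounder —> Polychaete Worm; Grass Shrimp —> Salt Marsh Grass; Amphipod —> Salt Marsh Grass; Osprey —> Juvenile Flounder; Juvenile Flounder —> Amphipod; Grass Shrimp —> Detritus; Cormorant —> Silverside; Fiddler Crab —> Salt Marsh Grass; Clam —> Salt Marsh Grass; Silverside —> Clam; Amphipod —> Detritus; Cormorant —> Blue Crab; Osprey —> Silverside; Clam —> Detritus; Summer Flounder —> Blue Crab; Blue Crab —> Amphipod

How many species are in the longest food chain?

One longest chain: Salt Marsh Grass → Amphipod → Blue Crab → Osprey.
It has 4 species and 3 links.

4 species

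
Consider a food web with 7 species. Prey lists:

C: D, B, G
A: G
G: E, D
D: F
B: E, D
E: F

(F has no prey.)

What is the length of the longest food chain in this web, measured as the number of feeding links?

One longest chain: F → E → B → C.
It has 4 species and 3 links.

3 links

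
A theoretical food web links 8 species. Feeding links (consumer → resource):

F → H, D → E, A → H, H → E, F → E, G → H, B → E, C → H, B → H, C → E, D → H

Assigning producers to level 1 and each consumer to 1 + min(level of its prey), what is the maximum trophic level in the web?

3

Producers (level 1): E.
Following each consumer down to its lowest-level prey: E → H → G (levels 1 through 3).
All prey of G (H 2) are at level 2 or above, so G is at level 1 + 2 = 3.
Every consumer has at least one prey at level 2 or below, so none exceeds level 3.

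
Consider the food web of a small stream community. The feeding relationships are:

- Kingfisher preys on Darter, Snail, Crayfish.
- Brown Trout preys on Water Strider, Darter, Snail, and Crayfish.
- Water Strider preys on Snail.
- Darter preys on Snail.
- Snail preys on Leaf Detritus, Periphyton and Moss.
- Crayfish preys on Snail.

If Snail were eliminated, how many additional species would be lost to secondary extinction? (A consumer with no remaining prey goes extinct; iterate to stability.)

Remove Snail.
Round 1: Darter (all prey gone), Water Strider (all prey gone), Crayfish (all prey gone) → extinct.
Round 2: Brown Trout (all prey gone), Kingfisher (all prey gone) → extinct.
No further losses. Total secondary extinctions: 5.

5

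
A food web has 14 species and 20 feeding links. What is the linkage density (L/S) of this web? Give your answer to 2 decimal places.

L/S = 1.43

There are L = 20 links among S = 14 species.
L/S = 20/14 = 1.4286 ≈ 1.43.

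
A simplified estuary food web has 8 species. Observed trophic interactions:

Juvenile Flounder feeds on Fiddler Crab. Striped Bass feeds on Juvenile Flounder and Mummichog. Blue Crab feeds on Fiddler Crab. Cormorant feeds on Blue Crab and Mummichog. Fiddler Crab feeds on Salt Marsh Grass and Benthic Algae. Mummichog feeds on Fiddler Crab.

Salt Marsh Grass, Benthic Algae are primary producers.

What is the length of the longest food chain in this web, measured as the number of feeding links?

3 links

One longest chain: Salt Marsh Grass → Fiddler Crab → Mummichog → Cormorant.
It has 4 species and 3 links.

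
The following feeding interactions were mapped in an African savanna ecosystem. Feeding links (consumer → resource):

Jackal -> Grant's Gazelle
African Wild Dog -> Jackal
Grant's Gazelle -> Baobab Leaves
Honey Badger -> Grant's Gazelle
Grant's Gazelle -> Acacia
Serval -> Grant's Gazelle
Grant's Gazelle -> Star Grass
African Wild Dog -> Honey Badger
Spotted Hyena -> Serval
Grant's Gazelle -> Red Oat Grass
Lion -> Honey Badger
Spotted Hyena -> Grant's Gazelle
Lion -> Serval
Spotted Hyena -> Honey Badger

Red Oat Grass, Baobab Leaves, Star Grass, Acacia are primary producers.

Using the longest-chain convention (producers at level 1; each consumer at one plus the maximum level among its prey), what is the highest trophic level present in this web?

4

Producers (level 1): Red Oat Grass, Baobab Leaves, Star Grass, Acacia.
Red Oat Grass → Grant's Gazelle → Honey Badger → African Wild Dog gives African Wild Dog level 4.
No species has a prey at level 4, so no species reaches level 5.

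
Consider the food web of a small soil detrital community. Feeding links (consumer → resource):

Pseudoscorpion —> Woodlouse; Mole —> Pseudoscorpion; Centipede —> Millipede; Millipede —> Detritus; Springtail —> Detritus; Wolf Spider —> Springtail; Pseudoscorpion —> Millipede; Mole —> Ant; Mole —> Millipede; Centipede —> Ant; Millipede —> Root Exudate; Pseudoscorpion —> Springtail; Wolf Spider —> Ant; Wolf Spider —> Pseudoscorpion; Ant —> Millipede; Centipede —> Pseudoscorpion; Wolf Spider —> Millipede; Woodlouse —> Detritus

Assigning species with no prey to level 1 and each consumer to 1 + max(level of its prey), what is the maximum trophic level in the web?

4

Basal resources (level 1): Root Exudate, Detritus.
Detritus → Woodlouse → Pseudoscorpion → Centipede gives Centipede level 4.
No species has a prey at level 4, so no species reaches level 5.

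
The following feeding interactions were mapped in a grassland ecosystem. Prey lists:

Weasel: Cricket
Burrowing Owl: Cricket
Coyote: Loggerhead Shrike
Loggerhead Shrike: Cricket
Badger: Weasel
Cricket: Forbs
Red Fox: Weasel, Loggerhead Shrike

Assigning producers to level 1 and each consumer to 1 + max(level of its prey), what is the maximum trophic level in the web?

Producers (level 1): Forbs.
Forbs → Cricket → Weasel → Badger gives Badger level 4.
No species has a prey at level 4, so no species reaches level 5.

4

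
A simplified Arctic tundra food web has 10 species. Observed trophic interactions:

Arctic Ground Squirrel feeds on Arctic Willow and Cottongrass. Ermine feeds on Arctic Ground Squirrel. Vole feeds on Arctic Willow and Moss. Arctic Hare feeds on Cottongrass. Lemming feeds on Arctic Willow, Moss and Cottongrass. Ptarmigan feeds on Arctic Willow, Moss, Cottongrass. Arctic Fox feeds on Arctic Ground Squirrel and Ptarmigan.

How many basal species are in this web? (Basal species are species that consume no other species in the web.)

Basal species (no prey listed): Arctic Willow, Moss, Cottongrass.
Count: 3.

3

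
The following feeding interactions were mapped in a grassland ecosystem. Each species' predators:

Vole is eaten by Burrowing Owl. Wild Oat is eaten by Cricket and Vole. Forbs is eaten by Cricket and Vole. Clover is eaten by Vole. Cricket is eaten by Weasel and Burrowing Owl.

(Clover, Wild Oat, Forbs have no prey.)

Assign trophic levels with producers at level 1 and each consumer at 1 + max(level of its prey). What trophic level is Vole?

Trophic level 2

Clover is a producer → level 1.
Vole eats Clover (level 1); other prey at levels: Wild Oat 1, Forbs 1 → level 2.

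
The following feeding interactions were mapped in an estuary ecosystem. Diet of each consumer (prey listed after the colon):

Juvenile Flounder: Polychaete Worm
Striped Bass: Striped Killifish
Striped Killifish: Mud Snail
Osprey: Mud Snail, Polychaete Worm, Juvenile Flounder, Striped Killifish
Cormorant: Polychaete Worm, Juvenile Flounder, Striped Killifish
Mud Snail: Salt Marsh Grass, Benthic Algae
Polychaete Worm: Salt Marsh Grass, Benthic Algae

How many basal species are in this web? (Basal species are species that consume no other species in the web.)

2

Basal species (no prey listed): Salt Marsh Grass, Benthic Algae.
Count: 2.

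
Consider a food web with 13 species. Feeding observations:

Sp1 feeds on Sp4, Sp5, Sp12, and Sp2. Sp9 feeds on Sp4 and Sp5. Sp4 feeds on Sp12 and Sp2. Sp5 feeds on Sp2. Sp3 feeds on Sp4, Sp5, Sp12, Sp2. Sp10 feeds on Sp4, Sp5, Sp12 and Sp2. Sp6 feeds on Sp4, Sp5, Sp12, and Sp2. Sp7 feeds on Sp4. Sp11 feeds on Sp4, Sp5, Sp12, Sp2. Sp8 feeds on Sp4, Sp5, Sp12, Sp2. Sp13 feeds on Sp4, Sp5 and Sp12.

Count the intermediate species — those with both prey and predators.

2

Intermediate species (has both prey and predators): Sp5, Sp4.
Count: 2.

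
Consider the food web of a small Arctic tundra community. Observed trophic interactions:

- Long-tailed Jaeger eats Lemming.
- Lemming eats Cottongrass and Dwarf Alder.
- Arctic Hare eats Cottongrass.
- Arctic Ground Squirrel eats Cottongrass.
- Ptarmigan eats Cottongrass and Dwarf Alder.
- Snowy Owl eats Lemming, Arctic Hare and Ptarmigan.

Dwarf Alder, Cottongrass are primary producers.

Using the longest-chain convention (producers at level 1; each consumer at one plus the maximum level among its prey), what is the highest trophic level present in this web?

3

Producers (level 1): Dwarf Alder, Cottongrass.
Dwarf Alder → Lemming → Long-tailed Jaeger gives Long-tailed Jaeger level 3.
No species has a prey at level 3, so no species reaches level 4.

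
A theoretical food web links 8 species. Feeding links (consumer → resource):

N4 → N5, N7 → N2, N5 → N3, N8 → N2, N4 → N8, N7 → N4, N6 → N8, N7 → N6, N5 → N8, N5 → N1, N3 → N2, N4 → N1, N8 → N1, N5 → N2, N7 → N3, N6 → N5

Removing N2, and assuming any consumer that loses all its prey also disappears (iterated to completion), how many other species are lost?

1

Remove N2.
Round 1: N3 (all prey gone) → extinct.
No further losses. Total secondary extinctions: 1.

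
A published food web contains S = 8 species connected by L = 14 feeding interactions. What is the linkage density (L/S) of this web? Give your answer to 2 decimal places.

L/S = 1.75

There are L = 14 links among S = 8 species.
L/S = 14/8 = 1.7500 ≈ 1.75.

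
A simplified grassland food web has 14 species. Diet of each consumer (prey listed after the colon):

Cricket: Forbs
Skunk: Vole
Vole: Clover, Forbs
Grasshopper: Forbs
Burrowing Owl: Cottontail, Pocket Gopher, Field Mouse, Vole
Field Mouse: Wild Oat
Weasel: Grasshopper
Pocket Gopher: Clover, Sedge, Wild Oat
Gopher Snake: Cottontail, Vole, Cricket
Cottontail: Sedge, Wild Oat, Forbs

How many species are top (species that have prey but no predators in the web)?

4

Top species (has prey, but nothing eats it): Gopher Snake, Weasel, Skunk, Burrowing Owl.
Count: 4.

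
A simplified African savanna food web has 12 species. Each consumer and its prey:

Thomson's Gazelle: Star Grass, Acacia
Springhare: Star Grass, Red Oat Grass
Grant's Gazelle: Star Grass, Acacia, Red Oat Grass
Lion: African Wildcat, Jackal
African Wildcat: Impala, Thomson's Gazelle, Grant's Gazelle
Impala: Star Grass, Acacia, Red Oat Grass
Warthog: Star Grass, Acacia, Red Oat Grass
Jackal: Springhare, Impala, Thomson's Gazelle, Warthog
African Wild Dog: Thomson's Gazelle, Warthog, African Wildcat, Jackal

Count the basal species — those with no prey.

Basal species (no prey listed): Star Grass, Acacia, Red Oat Grass.
Count: 3.

3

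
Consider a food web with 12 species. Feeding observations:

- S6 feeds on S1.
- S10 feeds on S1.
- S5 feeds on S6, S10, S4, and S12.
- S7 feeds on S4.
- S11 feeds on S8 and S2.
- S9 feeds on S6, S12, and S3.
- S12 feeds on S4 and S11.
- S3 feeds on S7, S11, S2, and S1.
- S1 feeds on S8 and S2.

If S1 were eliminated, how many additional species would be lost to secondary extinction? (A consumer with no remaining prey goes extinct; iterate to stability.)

2

Remove S1.
Round 1: S6 (all prey gone), S10 (all prey gone) → extinct.
No further losses. Total secondary extinctions: 2.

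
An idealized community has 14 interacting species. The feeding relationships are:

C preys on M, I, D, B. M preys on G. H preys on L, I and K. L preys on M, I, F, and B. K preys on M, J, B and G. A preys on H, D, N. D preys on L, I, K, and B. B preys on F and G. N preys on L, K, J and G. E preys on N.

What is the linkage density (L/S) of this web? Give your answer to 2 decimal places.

There are L = 30 links among S = 14 species.
L/S = 30/14 = 2.1429 ≈ 2.14.

L/S = 2.14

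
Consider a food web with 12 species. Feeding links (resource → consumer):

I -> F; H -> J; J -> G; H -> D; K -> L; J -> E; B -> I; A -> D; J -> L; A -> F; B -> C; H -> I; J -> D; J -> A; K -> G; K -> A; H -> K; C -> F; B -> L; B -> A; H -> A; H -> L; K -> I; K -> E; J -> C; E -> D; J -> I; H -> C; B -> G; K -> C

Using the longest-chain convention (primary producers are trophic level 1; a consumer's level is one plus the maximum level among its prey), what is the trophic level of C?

H is a producer → level 1.
J eats H → level 2.
C eats J (level 2); other prey at levels: B 1, H 1, K 2 → level 3.

Trophic level 3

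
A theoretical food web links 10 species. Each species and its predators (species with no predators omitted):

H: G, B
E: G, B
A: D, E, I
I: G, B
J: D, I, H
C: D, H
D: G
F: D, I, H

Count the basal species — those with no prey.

Basal species (no prey listed): F, J, A, C.
Count: 4.

4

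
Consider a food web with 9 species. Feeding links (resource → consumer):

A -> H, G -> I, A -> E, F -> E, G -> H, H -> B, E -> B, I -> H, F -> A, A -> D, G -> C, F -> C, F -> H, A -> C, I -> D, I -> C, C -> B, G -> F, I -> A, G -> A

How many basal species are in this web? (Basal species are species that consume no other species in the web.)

1

Basal species (no prey listed): G.
Count: 1.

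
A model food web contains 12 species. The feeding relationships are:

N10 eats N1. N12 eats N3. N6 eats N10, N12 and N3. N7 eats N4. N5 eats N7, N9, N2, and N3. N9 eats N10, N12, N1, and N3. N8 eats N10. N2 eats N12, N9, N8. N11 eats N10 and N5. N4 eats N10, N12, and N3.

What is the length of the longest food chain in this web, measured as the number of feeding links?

5 links

One longest chain: N1 → N10 → N9 → N2 → N5 → N11.
It has 6 species and 5 links.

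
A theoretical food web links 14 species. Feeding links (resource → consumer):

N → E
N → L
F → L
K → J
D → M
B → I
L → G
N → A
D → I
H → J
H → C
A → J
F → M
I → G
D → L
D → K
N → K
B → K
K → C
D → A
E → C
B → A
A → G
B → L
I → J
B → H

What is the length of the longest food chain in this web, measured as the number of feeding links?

One longest chain: B → A → G.
It has 3 species and 2 links.

2 links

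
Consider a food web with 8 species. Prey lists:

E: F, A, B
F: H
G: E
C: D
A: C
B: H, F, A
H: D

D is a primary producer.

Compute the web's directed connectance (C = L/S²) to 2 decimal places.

The web has S = 8 species and L = 11 feeding links.
C = L / S² = 11 / 64 = 0.1719 ≈ 0.17.

C = 0.17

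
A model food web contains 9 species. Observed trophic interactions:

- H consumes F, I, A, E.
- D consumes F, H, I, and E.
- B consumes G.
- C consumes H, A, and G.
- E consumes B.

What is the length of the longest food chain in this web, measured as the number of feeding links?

One longest chain: G → B → E → H → C.
It has 5 species and 4 links.

4 links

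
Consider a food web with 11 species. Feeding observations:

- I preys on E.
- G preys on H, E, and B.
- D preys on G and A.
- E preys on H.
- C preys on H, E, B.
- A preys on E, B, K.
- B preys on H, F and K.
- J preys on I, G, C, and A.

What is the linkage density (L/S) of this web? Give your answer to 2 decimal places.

L/S = 1.82

There are L = 20 links among S = 11 species.
L/S = 20/11 = 1.8182 ≈ 1.82.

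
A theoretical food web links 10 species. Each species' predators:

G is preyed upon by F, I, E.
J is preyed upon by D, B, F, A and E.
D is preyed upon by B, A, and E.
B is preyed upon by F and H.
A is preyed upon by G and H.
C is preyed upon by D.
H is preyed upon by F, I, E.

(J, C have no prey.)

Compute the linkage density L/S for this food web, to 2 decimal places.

There are L = 19 links among S = 10 species.
L/S = 19/10 = 1.9000 ≈ 1.90.

L/S = 1.90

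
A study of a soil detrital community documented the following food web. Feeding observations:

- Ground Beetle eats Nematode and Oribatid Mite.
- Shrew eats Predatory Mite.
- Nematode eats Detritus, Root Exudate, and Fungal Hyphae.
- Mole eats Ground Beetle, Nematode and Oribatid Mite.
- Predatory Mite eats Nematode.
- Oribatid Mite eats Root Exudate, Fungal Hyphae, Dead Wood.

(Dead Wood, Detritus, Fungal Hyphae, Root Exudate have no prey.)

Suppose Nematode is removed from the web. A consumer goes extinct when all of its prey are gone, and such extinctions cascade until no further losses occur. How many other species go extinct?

Remove Nematode.
Round 1: Predatory Mite (all prey gone) → extinct.
Round 2: Shrew (all prey gone) → extinct.
No further losses. Total secondary extinctions: 2.

2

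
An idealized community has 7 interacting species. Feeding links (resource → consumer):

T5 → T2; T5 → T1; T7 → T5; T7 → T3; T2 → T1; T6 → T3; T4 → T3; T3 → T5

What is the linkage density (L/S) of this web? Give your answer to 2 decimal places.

There are L = 8 links among S = 7 species.
L/S = 8/7 = 1.1429 ≈ 1.14.

L/S = 1.14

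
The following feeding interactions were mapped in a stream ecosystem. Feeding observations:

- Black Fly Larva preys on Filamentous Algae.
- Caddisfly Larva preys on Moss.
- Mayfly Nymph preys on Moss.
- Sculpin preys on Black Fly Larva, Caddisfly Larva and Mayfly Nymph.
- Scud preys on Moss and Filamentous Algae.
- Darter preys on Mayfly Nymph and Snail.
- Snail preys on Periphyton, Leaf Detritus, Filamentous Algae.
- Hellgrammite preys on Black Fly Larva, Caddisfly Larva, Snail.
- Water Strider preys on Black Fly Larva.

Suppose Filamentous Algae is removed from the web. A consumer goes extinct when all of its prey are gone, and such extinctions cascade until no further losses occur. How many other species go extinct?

Remove Filamentous Algae.
Round 1: Black Fly Larva (all prey gone) → extinct.
Round 2: Water Strider (all prey gone) → extinct.
No further losses. Total secondary extinctions: 2.

2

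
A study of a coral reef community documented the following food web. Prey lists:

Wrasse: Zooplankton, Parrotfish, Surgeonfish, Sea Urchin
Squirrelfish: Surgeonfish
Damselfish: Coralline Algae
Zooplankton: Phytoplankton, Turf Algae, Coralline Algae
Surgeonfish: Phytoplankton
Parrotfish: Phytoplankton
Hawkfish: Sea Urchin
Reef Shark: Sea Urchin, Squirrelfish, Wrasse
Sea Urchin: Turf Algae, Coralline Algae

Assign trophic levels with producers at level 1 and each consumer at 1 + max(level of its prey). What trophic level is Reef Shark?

Trophic level 4

Phytoplankton is a producer → level 1.
Surgeonfish eats Phytoplankton → level 2.
Squirrelfish eats Surgeonfish → level 3.
Reef Shark eats Squirrelfish (level 3); other prey at levels: Sea Urchin 2, Wrasse 3 → level 4.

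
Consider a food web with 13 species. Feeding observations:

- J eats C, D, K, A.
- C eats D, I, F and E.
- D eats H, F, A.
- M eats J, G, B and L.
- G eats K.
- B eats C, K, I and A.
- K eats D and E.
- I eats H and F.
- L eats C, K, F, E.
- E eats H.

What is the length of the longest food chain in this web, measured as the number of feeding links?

One longest chain: F → D → K → L → M.
It has 5 species and 4 links.

4 links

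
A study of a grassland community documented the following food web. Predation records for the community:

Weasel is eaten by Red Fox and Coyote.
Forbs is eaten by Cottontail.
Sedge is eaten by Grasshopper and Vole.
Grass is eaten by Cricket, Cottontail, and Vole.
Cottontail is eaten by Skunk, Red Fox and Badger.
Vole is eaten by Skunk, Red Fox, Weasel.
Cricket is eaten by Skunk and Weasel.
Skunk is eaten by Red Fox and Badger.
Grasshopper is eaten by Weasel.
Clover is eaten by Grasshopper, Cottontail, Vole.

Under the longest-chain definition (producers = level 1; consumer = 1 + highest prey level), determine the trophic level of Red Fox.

Trophic level 4

Clover is a producer → level 1.
Vole eats Clover (level 1); other prey at levels: Grass 1, Sedge 1 → level 2.
Skunk eats Vole (level 2); other prey at levels: Cricket 2, Cottontail 2 → level 3.
Red Fox eats Skunk (level 3); other prey at levels: Vole 2, Cottontail 2, Weasel 3 → level 4.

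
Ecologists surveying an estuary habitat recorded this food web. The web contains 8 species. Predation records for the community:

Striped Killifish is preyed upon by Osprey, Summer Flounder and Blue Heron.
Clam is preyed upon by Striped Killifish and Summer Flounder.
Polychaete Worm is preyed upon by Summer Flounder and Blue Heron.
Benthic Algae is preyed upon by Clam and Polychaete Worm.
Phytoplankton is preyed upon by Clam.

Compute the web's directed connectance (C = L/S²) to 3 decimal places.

The web has S = 8 species and L = 10 feeding links.
C = L / S² = 10 / 64 = 0.1562 ≈ 0.156.

C = 0.156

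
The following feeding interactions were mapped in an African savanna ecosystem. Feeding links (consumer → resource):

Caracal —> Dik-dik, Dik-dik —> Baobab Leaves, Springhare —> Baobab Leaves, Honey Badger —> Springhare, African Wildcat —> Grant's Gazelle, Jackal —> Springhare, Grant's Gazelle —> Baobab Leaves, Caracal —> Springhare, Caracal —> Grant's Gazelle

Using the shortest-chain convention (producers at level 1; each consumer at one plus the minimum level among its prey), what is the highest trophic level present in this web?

Producers (level 1): Baobab Leaves.
Following each consumer down to its lowest-level prey: Baobab Leaves → Springhare → Jackal (levels 1 through 3).
All prey of Jackal (Springhare 2) are at level 2 or above, so Jackal is at level 1 + 2 = 3.
Every consumer has at least one prey at level 2 or below, so none exceeds level 3.

3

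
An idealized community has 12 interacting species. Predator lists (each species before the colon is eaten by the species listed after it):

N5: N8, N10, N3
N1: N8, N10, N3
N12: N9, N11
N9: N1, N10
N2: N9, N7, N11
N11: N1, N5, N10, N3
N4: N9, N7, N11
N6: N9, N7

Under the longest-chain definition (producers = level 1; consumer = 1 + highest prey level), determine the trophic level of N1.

N6 is a producer → level 1.
N9 eats N6 (level 1); other prey at levels: N4 1, N2 1, N12 1 → level 2.
N1 eats N9 (level 2); other prey at levels: N11 2 → level 3.

Trophic level 3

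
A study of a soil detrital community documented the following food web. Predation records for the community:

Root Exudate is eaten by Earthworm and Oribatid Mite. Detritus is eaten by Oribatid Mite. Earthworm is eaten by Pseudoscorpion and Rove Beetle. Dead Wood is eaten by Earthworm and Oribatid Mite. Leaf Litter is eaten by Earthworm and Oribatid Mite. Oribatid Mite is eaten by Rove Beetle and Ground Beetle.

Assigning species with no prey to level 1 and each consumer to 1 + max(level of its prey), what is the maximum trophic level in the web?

3

Basal resources (level 1): Leaf Litter, Root Exudate, Detritus, Dead Wood.
Leaf Litter → Earthworm → Pseudoscorpion gives Pseudoscorpion level 3.
No species has a prey at level 3, so no species reaches level 4.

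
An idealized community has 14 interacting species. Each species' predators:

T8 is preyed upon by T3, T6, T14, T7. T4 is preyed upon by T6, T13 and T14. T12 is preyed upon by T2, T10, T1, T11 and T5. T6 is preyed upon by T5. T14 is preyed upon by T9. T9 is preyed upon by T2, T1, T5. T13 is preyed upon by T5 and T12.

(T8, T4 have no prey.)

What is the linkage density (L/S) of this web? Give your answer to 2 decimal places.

L/S = 1.36

There are L = 19 links among S = 14 species.
L/S = 19/14 = 1.3571 ≈ 1.36.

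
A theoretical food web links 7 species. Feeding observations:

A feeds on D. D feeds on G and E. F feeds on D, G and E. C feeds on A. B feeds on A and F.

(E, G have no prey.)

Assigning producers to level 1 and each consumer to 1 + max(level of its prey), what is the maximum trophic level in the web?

Producers (level 1): E, G.
E → D → A → C gives C level 4.
No species has a prey at level 4, so no species reaches level 5.

4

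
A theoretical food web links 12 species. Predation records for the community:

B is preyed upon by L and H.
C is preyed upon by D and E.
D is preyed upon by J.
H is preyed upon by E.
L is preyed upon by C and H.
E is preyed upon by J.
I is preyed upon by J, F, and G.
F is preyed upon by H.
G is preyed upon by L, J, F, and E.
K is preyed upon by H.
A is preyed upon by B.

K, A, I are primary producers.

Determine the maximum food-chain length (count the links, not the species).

One longest chain: I → G → L → H → E → J.
It has 6 species and 5 links.

5 links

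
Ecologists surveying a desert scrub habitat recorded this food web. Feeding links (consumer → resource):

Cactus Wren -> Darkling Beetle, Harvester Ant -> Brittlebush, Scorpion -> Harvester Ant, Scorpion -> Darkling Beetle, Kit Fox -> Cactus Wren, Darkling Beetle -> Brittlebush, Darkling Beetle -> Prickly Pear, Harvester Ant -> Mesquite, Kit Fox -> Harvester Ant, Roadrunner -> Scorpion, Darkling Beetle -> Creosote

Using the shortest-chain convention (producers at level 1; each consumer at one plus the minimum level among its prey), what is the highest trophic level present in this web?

4

Producers (level 1): Creosote, Mesquite, Brittlebush, Prickly Pear.
Following each consumer down to its lowest-level prey: Creosote → Darkling Beetle → Scorpion → Roadrunner (levels 1 through 4).
All prey of Roadrunner (Scorpion 3) are at level 3 or above, so Roadrunner is at level 1 + 3 = 4.
Every consumer has at least one prey at level 3 or below, so none exceeds level 4.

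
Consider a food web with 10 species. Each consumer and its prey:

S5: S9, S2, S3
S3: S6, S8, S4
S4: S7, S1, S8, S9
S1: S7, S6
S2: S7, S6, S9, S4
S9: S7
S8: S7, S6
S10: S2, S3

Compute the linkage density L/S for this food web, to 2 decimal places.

L/S = 2.10

There are L = 21 links among S = 10 species.
L/S = 21/10 = 2.1000 ≈ 2.10.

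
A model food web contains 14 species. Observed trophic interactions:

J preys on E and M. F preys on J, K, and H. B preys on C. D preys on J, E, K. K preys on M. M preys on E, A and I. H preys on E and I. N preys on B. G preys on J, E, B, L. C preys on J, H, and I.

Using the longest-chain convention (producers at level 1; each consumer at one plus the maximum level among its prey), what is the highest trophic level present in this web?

6

Producers (level 1): L, E, A, I.
E → M → J → C → B → G gives G level 6.
No species has a prey at level 6, so no species reaches level 7.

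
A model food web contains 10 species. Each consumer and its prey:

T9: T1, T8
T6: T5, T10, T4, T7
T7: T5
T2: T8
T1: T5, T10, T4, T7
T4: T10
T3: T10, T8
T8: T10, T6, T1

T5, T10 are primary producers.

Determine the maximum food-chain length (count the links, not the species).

4 links

One longest chain: T10 → T4 → T6 → T8 → T3.
It has 5 species and 4 links.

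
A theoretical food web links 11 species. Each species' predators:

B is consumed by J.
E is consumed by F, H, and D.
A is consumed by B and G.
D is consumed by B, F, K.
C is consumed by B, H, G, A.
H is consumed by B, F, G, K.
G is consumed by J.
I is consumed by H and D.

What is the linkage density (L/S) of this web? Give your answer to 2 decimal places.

There are L = 20 links among S = 11 species.
L/S = 20/11 = 1.8182 ≈ 1.82.

L/S = 1.82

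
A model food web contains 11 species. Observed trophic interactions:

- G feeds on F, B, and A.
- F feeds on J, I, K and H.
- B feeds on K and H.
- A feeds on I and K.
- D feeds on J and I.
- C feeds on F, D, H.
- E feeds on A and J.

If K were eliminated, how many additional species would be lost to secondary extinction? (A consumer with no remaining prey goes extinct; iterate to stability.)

Remove K.
Every predator of it retains at least one other prey: B still has H; F still has I, J, H; A still has I.
No consumer loses all prey, so no secondary extinctions occur.

0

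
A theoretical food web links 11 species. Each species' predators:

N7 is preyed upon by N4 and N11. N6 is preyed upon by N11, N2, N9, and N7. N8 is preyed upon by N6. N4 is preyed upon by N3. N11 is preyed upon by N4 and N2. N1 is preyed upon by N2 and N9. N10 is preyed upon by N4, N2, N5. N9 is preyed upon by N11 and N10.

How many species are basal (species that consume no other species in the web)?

Basal species (no prey listed): N1, N8.
Count: 2.

2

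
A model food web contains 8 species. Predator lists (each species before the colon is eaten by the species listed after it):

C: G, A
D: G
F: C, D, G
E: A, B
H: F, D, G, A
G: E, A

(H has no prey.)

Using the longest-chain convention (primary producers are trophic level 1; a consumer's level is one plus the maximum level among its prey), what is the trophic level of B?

H is a producer → level 1.
F eats H → level 2.
C eats F → level 3.
G eats C (level 3); other prey at levels: H 1, F 2, D 3 → level 4.
E eats G → level 5.
B eats E → level 6.

Trophic level 6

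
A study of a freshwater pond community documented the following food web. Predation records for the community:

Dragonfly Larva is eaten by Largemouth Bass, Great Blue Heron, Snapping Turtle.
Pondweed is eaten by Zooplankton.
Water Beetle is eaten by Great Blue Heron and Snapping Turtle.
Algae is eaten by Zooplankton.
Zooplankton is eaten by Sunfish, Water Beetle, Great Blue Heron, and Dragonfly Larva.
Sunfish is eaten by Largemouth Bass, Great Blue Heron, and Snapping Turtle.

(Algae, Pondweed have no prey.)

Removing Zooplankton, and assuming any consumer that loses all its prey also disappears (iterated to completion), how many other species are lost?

Remove Zooplankton.
Round 1: Dragonfly Larva (all prey gone), Water Beetle (all prey gone), Sunfish (all prey gone) → extinct.
Round 2: Great Blue Heron (all prey gone), Snapping Turtle (all prey gone), Largemouth Bass (all prey gone) → extinct.
No further losses. Total secondary extinctions: 6.

6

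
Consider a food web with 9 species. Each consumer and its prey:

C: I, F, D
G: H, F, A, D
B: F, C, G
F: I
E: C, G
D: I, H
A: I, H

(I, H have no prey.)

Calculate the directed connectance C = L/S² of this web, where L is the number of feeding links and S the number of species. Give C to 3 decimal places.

The web has S = 9 species and L = 17 feeding links.
C = L / S² = 17 / 81 = 0.2099 ≈ 0.210.

C = 0.210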